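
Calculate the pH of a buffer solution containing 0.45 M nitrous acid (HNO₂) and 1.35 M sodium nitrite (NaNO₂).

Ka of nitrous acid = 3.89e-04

pKa = -log(3.89e-04) = 3.41. pH = pKa + log([A⁻]/[HA]) = 3.41 + log(1.35/0.45)

pH = 3.89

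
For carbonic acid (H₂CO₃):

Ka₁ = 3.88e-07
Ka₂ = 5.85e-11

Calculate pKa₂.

pKa₂ = -log(Ka₂) = -log(5.85e-11) = 10.23.

pK_{a2} = 10.23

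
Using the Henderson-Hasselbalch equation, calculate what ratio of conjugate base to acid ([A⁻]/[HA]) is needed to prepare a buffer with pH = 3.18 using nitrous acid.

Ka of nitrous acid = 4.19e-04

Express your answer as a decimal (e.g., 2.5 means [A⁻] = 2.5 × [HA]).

pKa = -log(4.19e-04) = 3.3778. pH = pKa + log([A⁻]/[HA]), so log([A⁻]/[HA]) = pH − pKa = 3.18 − 3.3778 = -0.1978. [A⁻]/[HA] = 10^(-0.1978) = 0.634

[A⁻]/[HA] = 0.634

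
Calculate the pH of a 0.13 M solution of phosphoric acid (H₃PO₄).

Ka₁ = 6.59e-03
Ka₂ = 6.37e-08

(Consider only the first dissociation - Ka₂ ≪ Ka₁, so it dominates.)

First dissociation dominates. From Ka₁ = [H⁺][HA⁻]/[H₂A], x² + Ka₁·x − Ka₁·C = 0 with C = 0.13 M and Ka₁ = 6.59e-03. Solving: [H⁺] = (−Ka₁ + √(Ka₁² + 4·Ka₁·C)) / 2 = 2.6159e-02 M. pH = -log(2.6159e-02) = 1.58.

pH = 1.58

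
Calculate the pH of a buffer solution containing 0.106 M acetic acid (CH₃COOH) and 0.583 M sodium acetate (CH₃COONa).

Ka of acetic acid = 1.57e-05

pKa = -log(1.57e-05) = 4.80. pH = pKa + log([A⁻]/[HA]) = 4.80 + log(0.583/0.106)

pH = 5.54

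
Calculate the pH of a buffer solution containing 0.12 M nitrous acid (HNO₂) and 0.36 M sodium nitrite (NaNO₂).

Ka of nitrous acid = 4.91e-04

pKa = -log(4.91e-04) = 3.31. pH = pKa + log([A⁻]/[HA]) = 3.31 + log(0.36/0.12)

pH = 3.79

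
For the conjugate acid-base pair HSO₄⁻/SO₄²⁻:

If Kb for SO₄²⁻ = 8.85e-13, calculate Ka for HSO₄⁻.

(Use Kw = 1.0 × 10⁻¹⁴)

For a conjugate pair Ka × Kb = Kw, so Ka = Kw/Kb = 1.0 × 10⁻¹⁴ / 8.85e-13 = 1.13e-02.

K_a = 1.13e-02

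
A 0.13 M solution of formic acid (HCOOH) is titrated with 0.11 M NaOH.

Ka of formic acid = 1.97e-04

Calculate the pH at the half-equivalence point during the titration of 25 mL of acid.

At half-equivalence [HA] = [A⁻], so Henderson-Hasselbalch gives pH = pKa = -log(1.97e-04) = 3.71.

pH = pKa = 3.71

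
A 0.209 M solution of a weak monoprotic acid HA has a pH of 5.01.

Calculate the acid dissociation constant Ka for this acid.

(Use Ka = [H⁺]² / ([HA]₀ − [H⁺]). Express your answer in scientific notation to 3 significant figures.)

[H⁺] = 10^(−pH) = 10^(−5.01) = 9.772e-06 M. For HA ⇌ H⁺ + A⁻, Ka = [H⁺][A⁻]/[HA] = [H⁺]² / ([HA]₀ − [H⁺]) = (9.772e-06)² / (0.209 − 9.772e-06) = 4.57e-10.

K_a = 4.57e-10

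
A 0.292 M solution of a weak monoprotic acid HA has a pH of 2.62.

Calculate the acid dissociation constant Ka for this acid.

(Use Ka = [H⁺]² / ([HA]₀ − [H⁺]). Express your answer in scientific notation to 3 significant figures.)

[H⁺] = 10^(−pH) = 10^(−2.62) = 2.399e-03 M. For HA ⇌ H⁺ + A⁻, Ka = [H⁺][A⁻]/[HA] = [H⁺]² / ([HA]₀ − [H⁺]) = (2.399e-03)² / (0.292 − 2.399e-03) = 1.99e-05.

K_a = 1.99e-05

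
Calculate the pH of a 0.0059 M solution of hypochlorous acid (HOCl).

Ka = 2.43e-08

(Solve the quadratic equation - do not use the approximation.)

x² + Ka×x - Ka×C = 0. Using quadratic formula: [H⁺] = 1.1962e-05

pH = 4.92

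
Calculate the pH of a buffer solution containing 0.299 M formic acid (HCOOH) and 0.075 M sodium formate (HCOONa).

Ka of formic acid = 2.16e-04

pKa = -log(2.16e-04) = 3.67. pH = pKa + log([A⁻]/[HA]) = 3.67 + log(0.075/0.299)

pH = 3.06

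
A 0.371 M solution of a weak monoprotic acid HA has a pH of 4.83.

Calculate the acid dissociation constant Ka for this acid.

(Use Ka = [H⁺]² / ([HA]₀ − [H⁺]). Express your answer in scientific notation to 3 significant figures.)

[H⁺] = 10^(−pH) = 10^(−4.83) = 1.479e-05 M. For HA ⇌ H⁺ + A⁻, Ka = [H⁺][A⁻]/[HA] = [H⁺]² / ([HA]₀ − [H⁺]) = (1.479e-05)² / (0.371 − 1.479e-05) = 5.90e-10.

K_a = 5.90e-10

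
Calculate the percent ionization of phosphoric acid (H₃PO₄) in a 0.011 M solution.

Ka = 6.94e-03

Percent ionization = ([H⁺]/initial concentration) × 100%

Using Ka equilibrium: x² + Ka×x - Ka×C = 0. Solving: [H⁺] = 5.9311e-03. Percent = (5.9311e-03/0.011) × 100

Percent ionization = 53.9%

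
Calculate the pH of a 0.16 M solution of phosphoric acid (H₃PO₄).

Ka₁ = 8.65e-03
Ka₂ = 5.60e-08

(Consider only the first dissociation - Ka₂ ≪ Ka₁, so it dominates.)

First dissociation dominates. From Ka₁ = [H⁺][HA⁻]/[H₂A], x² + Ka₁·x − Ka₁·C = 0 with C = 0.16 M and Ka₁ = 8.65e-03. Solving: [H⁺] = (−Ka₁ + √(Ka₁² + 4·Ka₁·C)) / 2 = 3.3128e-02 M. pH = -log(3.3128e-02) = 1.48.

pH = 1.48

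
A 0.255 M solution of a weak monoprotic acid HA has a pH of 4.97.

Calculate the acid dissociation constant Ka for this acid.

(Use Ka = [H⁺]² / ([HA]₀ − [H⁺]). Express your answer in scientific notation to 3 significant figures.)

[H⁺] = 10^(−pH) = 10^(−4.97) = 1.072e-05 M. For HA ⇌ H⁺ + A⁻, Ka = [H⁺][A⁻]/[HA] = [H⁺]² / ([HA]₀ − [H⁺]) = (1.072e-05)² / (0.255 − 1.072e-05) = 4.50e-10.

K_a = 4.50e-10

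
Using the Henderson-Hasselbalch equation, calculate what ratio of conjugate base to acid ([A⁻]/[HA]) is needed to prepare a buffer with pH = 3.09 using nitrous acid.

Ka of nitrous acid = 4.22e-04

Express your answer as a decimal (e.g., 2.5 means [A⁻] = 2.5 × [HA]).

pKa = -log(4.22e-04) = 3.3747. pH = pKa + log([A⁻]/[HA]), so log([A⁻]/[HA]) = pH − pKa = 3.09 − 3.3747 = -0.2847. [A⁻]/[HA] = 10^(-0.2847) = 0.519

[A⁻]/[HA] = 0.519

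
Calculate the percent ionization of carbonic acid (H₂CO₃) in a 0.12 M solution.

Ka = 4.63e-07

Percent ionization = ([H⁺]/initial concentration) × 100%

Using Ka equilibrium: x² + Ka×x - Ka×C = 0. Solving: [H⁺] = 2.3548e-04. Percent = (2.3548e-04/0.12) × 100

Percent ionization = 0.196%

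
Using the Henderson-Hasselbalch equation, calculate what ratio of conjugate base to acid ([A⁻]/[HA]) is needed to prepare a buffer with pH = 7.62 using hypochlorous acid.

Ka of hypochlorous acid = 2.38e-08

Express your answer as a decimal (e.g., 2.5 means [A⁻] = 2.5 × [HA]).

pKa = -log(2.38e-08) = 7.6234. pH = pKa + log([A⁻]/[HA]), so log([A⁻]/[HA]) = pH − pKa = 7.62 − 7.6234 = -0.0034. [A⁻]/[HA] = 10^(-0.0034) = 0.992

[A⁻]/[HA] = 0.992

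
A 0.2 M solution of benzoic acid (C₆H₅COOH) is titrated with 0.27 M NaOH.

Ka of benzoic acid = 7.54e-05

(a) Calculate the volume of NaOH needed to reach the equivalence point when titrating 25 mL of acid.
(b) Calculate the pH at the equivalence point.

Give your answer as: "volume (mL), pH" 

moles acid = 0.2 × 25/1000 = 0.005 mol; V_base = moles/0.27 × 1000 = 18.5 mL. At equivalence only the conjugate base is present: [A⁻] = 0.005/0.044 = 1.1489e-01 M. Kb = Kw/Ka = 1.33e-10; [OH⁻] = √(Kb × [A⁻]) = 3.9036e-06; pOH = 5.41; pH = 14 - pOH = 8.59.

V = 18.5 mL, pH = 8.59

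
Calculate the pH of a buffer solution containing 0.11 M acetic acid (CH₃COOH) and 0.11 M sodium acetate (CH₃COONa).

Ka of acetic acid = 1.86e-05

pKa = -log(1.86e-05) = 4.73. pH = pKa + log([A⁻]/[HA]) = 4.73 + log(0.11/0.11)

pH = 4.73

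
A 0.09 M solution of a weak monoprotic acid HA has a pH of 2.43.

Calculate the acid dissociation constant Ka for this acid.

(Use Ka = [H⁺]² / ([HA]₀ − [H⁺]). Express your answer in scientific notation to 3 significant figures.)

[H⁺] = 10^(−pH) = 10^(−2.43) = 3.715e-03 M. For HA ⇌ H⁺ + A⁻, Ka = [H⁺][A⁻]/[HA] = [H⁺]² / ([HA]₀ − [H⁺]) = (3.715e-03)² / (0.09 − 3.715e-03) = 1.60e-04.

K_a = 1.60e-04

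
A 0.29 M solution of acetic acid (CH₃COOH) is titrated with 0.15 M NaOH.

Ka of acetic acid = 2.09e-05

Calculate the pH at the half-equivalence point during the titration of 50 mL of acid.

At half-equivalence [HA] = [A⁻], so Henderson-Hasselbalch gives pH = pKa = -log(2.09e-05) = 4.68.

pH = pKa = 4.68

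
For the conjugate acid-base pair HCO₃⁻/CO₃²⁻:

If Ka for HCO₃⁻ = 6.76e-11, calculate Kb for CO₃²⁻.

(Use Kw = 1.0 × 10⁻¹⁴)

For a conjugate pair Ka × Kb = Kw, so Kb = Kw/Ka = 1.0 × 10⁻¹⁴ / 6.76e-11 = 1.48e-04.

K_b = 1.48e-04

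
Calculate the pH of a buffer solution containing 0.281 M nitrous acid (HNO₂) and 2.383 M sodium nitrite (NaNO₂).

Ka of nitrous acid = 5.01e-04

pKa = -log(5.01e-04) = 3.30. pH = pKa + log([A⁻]/[HA]) = 3.30 + log(2.383/0.281)

pH = 4.23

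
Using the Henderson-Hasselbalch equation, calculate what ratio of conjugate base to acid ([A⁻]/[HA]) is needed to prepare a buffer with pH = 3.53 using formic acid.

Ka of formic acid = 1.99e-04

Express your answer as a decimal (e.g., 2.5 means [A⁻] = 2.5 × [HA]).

pKa = -log(1.99e-04) = 3.7011. pH = pKa + log([A⁻]/[HA]), so log([A⁻]/[HA]) = pH − pKa = 3.53 − 3.7011 = -0.1711. [A⁻]/[HA] = 10^(-0.1711) = 0.674

[A⁻]/[HA] = 0.674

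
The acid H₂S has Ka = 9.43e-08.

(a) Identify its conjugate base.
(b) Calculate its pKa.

(a) The conjugate base is formed by removing one H⁺ from H₂S, giving HS⁻. (b) pKa = -log(Ka) = -log(9.43e-08) = 7.03.

Conjugate base: HS⁻; pK_a = 7.03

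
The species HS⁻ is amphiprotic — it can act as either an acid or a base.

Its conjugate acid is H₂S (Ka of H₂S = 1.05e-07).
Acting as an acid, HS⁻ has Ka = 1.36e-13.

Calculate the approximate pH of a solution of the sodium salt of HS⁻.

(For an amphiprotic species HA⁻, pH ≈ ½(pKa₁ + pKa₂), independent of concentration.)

pKa₁ = -log(1.05e-07) = 6.98; pKa₂ = -log(1.36e-13) = 12.87. For an amphiprotic species, pH ≈ ½(pKa₁ + pKa₂) = ½(6.98 + 12.87) = 9.92.

pH = 9.92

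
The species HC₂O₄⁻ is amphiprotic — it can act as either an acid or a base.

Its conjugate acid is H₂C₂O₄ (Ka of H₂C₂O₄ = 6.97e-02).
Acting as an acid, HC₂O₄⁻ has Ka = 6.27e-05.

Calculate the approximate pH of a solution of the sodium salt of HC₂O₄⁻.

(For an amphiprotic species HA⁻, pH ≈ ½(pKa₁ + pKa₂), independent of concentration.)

pKa₁ = -log(6.97e-02) = 1.16; pKa₂ = -log(6.27e-05) = 4.20. For an amphiprotic species, pH ≈ ½(pKa₁ + pKa₂) = ½(1.16 + 4.20) = 2.68.

pH = 2.68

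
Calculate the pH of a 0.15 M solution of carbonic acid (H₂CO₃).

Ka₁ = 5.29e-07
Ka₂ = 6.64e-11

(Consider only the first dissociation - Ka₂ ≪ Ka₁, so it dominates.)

First dissociation dominates. From Ka₁ = [H⁺][HA⁻]/[H₂A], x² + Ka₁·x − Ka₁·C = 0 with C = 0.15 M and Ka₁ = 5.29e-07. Solving: [H⁺] = (−Ka₁ + √(Ka₁² + 4·Ka₁·C)) / 2 = 2.8143e-04 M. pH = -log(2.8143e-04) = 3.55.

pH = 3.55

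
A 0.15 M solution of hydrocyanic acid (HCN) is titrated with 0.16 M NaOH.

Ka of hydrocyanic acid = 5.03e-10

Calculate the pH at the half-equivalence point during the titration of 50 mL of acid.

At half-equivalence [HA] = [A⁻], so Henderson-Hasselbalch gives pH = pKa = -log(5.03e-10) = 9.30.

pH = pKa = 9.30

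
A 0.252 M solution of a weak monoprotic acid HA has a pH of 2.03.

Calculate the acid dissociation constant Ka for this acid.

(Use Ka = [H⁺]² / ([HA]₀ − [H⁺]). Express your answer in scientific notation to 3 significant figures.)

[H⁺] = 10^(−pH) = 10^(−2.03) = 9.333e-03 M. For HA ⇌ H⁺ + A⁻, Ka = [H⁺][A⁻]/[HA] = [H⁺]² / ([HA]₀ − [H⁺]) = (9.333e-03)² / (0.252 − 9.333e-03) = 3.59e-04.

K_a = 3.59e-04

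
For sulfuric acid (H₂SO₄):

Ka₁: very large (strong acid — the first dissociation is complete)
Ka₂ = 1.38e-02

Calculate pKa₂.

pKa₂ = -log(Ka₂) = -log(1.38e-02) = 1.86.

pK_{a2} = 1.86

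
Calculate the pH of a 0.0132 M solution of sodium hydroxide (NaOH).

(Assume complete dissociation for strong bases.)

[OH⁻] = 0.0132 M for strong base. pOH = -log[OH⁻] = 1.88, pH = 14 - pOH

pH = 12.12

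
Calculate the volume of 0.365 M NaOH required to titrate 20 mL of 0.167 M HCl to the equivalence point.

At equivalence: moles acid = moles base. moles HCl = 0.167 × 20/1000 = 0.00334 mol. V_base = moles / 0.365 × 1000 = 9.2 mL.

V_{base} = 9.2 mL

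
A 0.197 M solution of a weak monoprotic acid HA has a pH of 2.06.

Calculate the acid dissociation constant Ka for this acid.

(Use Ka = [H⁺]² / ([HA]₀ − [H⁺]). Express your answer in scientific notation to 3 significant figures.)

[H⁺] = 10^(−pH) = 10^(−2.06) = 8.710e-03 M. For HA ⇌ H⁺ + A⁻, Ka = [H⁺][A⁻]/[HA] = [H⁺]² / ([HA]₀ − [H⁺]) = (8.710e-03)² / (0.197 − 8.710e-03) = 4.03e-04.

K_a = 4.03e-04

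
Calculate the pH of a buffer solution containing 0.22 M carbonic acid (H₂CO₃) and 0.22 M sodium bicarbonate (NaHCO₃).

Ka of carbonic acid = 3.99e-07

pKa = -log(3.99e-07) = 6.40. pH = pKa + log([A⁻]/[HA]) = 6.40 + log(0.22/0.22)

pH = 6.40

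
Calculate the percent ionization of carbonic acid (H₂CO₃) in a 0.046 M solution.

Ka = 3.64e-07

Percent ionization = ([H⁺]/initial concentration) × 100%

Using Ka equilibrium: x² + Ka×x - Ka×C = 0. Solving: [H⁺] = 1.2922e-04. Percent = (1.2922e-04/0.046) × 100

Percent ionization = 0.281%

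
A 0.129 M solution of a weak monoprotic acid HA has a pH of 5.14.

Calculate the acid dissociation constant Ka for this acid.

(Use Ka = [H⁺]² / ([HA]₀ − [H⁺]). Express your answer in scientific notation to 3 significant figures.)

[H⁺] = 10^(−pH) = 10^(−5.14) = 7.244e-06 M. For HA ⇌ H⁺ + A⁻, Ka = [H⁺][A⁻]/[HA] = [H⁺]² / ([HA]₀ − [H⁺]) = (7.244e-06)² / (0.129 − 7.244e-06) = 4.07e-10.

K_a = 4.07e-10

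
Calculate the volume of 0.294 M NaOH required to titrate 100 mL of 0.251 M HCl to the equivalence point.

At equivalence: moles acid = moles base. moles HCl = 0.251 × 100/1000 = 0.0251 mol. V_base = moles / 0.294 × 1000 = 85.4 mL.

V_{base} = 85.4 mL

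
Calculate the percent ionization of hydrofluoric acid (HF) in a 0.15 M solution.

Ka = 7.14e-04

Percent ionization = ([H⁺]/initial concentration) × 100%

Using Ka equilibrium: x² + Ka×x - Ka×C = 0. Solving: [H⁺] = 9.9981e-03. Percent = (9.9981e-03/0.15) × 100

Percent ionization = 6.67%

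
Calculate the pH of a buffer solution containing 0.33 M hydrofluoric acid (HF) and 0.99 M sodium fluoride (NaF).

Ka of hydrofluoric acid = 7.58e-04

pKa = -log(7.58e-04) = 3.12. pH = pKa + log([A⁻]/[HA]) = 3.12 + log(0.99/0.33)

pH = 3.60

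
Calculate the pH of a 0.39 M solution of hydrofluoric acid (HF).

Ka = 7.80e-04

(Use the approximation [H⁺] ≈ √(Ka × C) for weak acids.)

[H⁺] = √(Ka × C) = √(7.80e-04 × 0.39) = 1.7441e-02. pH = -log(1.7441e-02)

pH = 1.76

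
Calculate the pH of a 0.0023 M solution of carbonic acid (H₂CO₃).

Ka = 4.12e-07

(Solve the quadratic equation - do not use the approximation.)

x² + Ka×x - Ka×C = 0. Using quadratic formula: [H⁺] = 3.0578e-05

pH = 4.51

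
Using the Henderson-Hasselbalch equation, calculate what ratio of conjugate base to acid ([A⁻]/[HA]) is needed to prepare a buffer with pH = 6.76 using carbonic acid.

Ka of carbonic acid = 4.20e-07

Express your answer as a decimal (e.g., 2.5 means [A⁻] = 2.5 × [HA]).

pKa = -log(4.20e-07) = 6.3768. pH = pKa + log([A⁻]/[HA]), so log([A⁻]/[HA]) = pH − pKa = 6.76 − 6.3768 = 0.3832. [A⁻]/[HA] = 10^(0.3832) = 2.42

[A⁻]/[HA] = 2.42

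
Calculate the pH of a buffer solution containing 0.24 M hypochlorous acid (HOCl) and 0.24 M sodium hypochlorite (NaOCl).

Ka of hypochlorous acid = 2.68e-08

pKa = -log(2.68e-08) = 7.57. pH = pKa + log([A⁻]/[HA]) = 7.57 + log(0.24/0.24)

pH = 7.57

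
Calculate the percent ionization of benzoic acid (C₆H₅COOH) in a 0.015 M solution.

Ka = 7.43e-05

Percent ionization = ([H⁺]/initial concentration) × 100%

Using Ka equilibrium: x² + Ka×x - Ka×C = 0. Solving: [H⁺] = 1.0192e-03. Percent = (1.0192e-03/0.015) × 100

Percent ionization = 6.79%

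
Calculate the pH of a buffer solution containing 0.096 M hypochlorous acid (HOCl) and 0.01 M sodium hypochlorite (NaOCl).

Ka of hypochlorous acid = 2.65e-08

pKa = -log(2.65e-08) = 7.58. pH = pKa + log([A⁻]/[HA]) = 7.58 + log(0.01/0.096)

pH = 6.59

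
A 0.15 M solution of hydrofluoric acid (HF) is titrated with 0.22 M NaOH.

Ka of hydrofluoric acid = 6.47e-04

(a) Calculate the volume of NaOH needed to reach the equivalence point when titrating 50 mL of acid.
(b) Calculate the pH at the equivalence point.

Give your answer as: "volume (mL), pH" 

moles acid = 0.15 × 50/1000 = 0.0075 mol; V_base = moles/0.22 × 1000 = 34.1 mL. At equivalence only the conjugate base is present: [A⁻] = 0.0075/0.084 = 8.9189e-02 M. Kb = Kw/Ka = 1.55e-11; [OH⁻] = √(Kb × [A⁻]) = 1.1741e-06; pOH = 5.93; pH = 14 - pOH = 8.07.

V = 34.1 mL, pH = 8.07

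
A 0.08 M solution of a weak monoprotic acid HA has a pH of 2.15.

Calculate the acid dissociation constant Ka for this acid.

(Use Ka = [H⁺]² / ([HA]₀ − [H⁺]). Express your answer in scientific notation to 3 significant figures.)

[H⁺] = 10^(−pH) = 10^(−2.15) = 7.079e-03 M. For HA ⇌ H⁺ + A⁻, Ka = [H⁺][A⁻]/[HA] = [H⁺]² / ([HA]₀ − [H⁺]) = (7.079e-03)² / (0.08 − 7.079e-03) = 6.87e-04.

K_a = 6.87e-04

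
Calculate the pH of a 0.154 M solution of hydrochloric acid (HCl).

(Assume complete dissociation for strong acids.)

[H⁺] = 0.154 M for strong acid. pH = -log[H⁺] = -log(0.154)

pH = 0.81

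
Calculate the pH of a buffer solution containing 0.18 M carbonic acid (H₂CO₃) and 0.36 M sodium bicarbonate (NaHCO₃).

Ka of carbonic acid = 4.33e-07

pKa = -log(4.33e-07) = 6.36. pH = pKa + log([A⁻]/[HA]) = 6.36 + log(0.36/0.18)

pH = 6.66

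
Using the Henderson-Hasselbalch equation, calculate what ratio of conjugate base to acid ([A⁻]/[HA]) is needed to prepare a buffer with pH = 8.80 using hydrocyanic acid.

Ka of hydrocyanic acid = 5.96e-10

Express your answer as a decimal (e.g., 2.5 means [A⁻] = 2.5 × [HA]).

pKa = -log(5.96e-10) = 9.2248. pH = pKa + log([A⁻]/[HA]), so log([A⁻]/[HA]) = pH − pKa = 8.80 − 9.2248 = -0.4248. [A⁻]/[HA] = 10^(-0.4248) = 0.376

[A⁻]/[HA] = 0.376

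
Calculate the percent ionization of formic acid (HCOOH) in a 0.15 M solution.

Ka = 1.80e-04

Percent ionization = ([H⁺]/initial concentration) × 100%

Using Ka equilibrium: x² + Ka×x - Ka×C = 0. Solving: [H⁺] = 5.1069e-03. Percent = (5.1069e-03/0.15) × 100

Percent ionization = 3.4%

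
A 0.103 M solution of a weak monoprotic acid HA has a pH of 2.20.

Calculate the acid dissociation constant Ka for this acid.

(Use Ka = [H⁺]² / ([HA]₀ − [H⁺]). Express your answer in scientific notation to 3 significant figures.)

[H⁺] = 10^(−pH) = 10^(−2.20) = 6.310e-03 M. For HA ⇌ H⁺ + A⁻, Ka = [H⁺][A⁻]/[HA] = [H⁺]² / ([HA]₀ − [H⁺]) = (6.310e-03)² / (0.103 − 6.310e-03) = 4.12e-04.

K_a = 4.12e-04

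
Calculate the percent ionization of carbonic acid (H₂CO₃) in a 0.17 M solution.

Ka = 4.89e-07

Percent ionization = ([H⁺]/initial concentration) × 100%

Using Ka equilibrium: x² + Ka×x - Ka×C = 0. Solving: [H⁺] = 2.8808e-04. Percent = (2.8808e-04/0.17) × 100

Percent ionization = 0.169%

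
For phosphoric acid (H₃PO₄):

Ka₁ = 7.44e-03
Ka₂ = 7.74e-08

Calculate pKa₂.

pKa₂ = -log(Ka₂) = -log(7.74e-08) = 7.11.

pK_{a2} = 7.11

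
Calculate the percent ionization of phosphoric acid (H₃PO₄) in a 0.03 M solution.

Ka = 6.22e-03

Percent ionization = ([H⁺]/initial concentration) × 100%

Using Ka equilibrium: x² + Ka×x - Ka×C = 0. Solving: [H⁺] = 1.0900e-02. Percent = (1.0900e-02/0.03) × 100

Percent ionization = 36.3%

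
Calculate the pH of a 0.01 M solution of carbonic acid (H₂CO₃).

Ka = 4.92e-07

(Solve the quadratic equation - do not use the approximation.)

x² + Ka×x - Ka×C = 0. Using quadratic formula: [H⁺] = 6.9897e-05

pH = 4.16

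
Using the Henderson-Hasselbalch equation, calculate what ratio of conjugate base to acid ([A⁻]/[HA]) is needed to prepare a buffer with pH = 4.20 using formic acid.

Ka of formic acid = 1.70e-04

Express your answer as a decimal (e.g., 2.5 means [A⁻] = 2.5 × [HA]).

pKa = -log(1.70e-04) = 3.7696. pH = pKa + log([A⁻]/[HA]), so log([A⁻]/[HA]) = pH − pKa = 4.20 − 3.7696 = 0.4304. [A⁻]/[HA] = 10^(0.4304) = 2.69

[A⁻]/[HA] = 2.69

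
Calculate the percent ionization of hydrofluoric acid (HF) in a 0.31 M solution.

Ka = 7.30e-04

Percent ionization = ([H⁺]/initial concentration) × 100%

Using Ka equilibrium: x² + Ka×x - Ka×C = 0. Solving: [H⁺] = 1.4683e-02. Percent = (1.4683e-02/0.31) × 100

Percent ionization = 4.74%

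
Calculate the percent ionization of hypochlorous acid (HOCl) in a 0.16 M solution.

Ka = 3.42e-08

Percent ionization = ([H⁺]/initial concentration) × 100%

Using Ka equilibrium: x² + Ka×x - Ka×C = 0. Solving: [H⁺] = 7.3956e-05. Percent = (7.3956e-05/0.16) × 100

Percent ionization = 0.0462%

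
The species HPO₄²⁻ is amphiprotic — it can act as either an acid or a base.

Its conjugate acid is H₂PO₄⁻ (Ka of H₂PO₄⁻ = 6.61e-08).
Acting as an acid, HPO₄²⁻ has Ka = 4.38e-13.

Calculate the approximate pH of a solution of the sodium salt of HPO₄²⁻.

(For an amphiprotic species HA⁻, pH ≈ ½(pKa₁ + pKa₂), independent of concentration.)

pKa₁ = -log(6.61e-08) = 7.18; pKa₂ = -log(4.38e-13) = 12.36. For an amphiprotic species, pH ≈ ½(pKa₁ + pKa₂) = ½(7.18 + 12.36) = 9.77.

pH = 9.77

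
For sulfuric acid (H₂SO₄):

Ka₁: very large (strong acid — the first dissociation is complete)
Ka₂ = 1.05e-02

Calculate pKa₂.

pKa₂ = -log(Ka₂) = -log(1.05e-02) = 1.98.

pK_{a2} = 1.98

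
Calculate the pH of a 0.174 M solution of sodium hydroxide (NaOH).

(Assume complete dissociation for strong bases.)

[OH⁻] = 0.174 M for strong base. pOH = -log[OH⁻] = 0.76, pH = 14 - pOH

pH = 13.24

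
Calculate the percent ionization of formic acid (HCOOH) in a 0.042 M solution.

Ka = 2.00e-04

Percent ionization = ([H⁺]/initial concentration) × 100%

Using Ka equilibrium: x² + Ka×x - Ka×C = 0. Solving: [H⁺] = 2.8000e-03. Percent = (2.8000e-03/0.042) × 100

Percent ionization = 6.67%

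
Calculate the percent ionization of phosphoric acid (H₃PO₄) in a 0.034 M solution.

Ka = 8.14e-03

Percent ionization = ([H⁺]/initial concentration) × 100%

Using Ka equilibrium: x² + Ka×x - Ka×C = 0. Solving: [H⁺] = 1.3057e-02. Percent = (1.3057e-02/0.034) × 100

Percent ionization = 38.4%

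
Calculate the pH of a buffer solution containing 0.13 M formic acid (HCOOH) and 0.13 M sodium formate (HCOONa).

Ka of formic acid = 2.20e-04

pKa = -log(2.20e-04) = 3.66. pH = pKa + log([A⁻]/[HA]) = 3.66 + log(0.13/0.13)

pH = 3.66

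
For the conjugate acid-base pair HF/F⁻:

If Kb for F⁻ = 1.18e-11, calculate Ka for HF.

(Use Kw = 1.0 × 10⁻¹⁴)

For a conjugate pair Ka × Kb = Kw, so Ka = Kw/Kb = 1.0 × 10⁻¹⁴ / 1.18e-11 = 8.47e-04.

K_a = 8.47e-04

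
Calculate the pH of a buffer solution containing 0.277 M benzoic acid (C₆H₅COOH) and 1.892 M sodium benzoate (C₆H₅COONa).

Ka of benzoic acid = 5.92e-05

pKa = -log(5.92e-05) = 4.23. pH = pKa + log([A⁻]/[HA]) = 4.23 + log(1.892/0.277)

pH = 5.06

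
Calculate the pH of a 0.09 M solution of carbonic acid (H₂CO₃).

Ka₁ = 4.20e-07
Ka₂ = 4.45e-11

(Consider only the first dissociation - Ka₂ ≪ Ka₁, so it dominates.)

First dissociation dominates. From Ka₁ = [H⁺][HA⁻]/[H₂A], x² + Ka₁·x − Ka₁·C = 0 with C = 0.09 M and Ka₁ = 4.20e-07. Solving: [H⁺] = (−Ka₁ + √(Ka₁² + 4·Ka₁·C)) / 2 = 1.9421e-04 M. pH = -log(1.9421e-04) = 3.71.

pH = 3.71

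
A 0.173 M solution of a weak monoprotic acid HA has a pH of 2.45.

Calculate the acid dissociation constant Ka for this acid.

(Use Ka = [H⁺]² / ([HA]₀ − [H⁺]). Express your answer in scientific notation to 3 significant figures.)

[H⁺] = 10^(−pH) = 10^(−2.45) = 3.548e-03 M. For HA ⇌ H⁺ + A⁻, Ka = [H⁺][A⁻]/[HA] = [H⁺]² / ([HA]₀ − [H⁺]) = (3.548e-03)² / (0.173 − 3.548e-03) = 7.43e-05.

K_a = 7.43e-05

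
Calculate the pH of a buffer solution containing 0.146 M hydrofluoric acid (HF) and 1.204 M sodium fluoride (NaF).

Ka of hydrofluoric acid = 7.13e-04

pKa = -log(7.13e-04) = 3.15. pH = pKa + log([A⁻]/[HA]) = 3.15 + log(1.204/0.146)

pH = 4.06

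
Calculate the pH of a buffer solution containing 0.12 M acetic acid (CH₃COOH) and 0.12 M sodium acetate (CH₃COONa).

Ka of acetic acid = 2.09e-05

pKa = -log(2.09e-05) = 4.68. pH = pKa + log([A⁻]/[HA]) = 4.68 + log(0.12/0.12)

pH = 4.68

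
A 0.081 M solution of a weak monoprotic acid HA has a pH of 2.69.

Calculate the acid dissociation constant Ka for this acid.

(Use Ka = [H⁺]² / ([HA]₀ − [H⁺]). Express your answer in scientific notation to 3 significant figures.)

[H⁺] = 10^(−pH) = 10^(−2.69) = 2.042e-03 M. For HA ⇌ H⁺ + A⁻, Ka = [H⁺][A⁻]/[HA] = [H⁺]² / ([HA]₀ − [H⁺]) = (2.042e-03)² / (0.081 − 2.042e-03) = 5.28e-05.

K_a = 5.28e-05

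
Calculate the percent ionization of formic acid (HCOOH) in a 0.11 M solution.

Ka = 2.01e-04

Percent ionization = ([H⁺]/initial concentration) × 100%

Using Ka equilibrium: x² + Ka×x - Ka×C = 0. Solving: [H⁺] = 4.6027e-03. Percent = (4.6027e-03/0.11) × 100

Percent ionization = 4.18%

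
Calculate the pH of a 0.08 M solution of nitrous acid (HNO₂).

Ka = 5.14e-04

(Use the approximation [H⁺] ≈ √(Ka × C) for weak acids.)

[H⁺] = √(Ka × C) = √(5.14e-04 × 0.08) = 6.4125e-03. pH = -log(6.4125e-03)

pH = 2.19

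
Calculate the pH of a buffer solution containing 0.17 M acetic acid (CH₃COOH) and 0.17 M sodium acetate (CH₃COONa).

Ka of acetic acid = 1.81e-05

pKa = -log(1.81e-05) = 4.74. pH = pKa + log([A⁻]/[HA]) = 4.74 + log(0.17/0.17)

pH = 4.74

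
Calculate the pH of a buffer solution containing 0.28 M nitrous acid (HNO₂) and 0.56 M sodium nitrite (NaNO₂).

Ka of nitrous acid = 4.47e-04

pKa = -log(4.47e-04) = 3.35. pH = pKa + log([A⁻]/[HA]) = 3.35 + log(0.56/0.28)

pH = 3.65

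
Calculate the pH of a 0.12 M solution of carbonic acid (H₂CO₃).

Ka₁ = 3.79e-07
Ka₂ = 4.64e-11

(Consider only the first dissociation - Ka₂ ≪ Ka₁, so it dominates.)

First dissociation dominates. From Ka₁ = [H⁺][HA⁻]/[H₂A], x² + Ka₁·x − Ka₁·C = 0 with C = 0.12 M and Ka₁ = 3.79e-07. Solving: [H⁺] = (−Ka₁ + √(Ka₁² + 4·Ka₁·C)) / 2 = 2.1307e-04 M. pH = -log(2.1307e-04) = 3.67.

pH = 3.67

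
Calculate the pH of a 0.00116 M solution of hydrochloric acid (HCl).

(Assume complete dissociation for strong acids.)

[H⁺] = 0.00116 M for strong acid. pH = -log[H⁺] = -log(0.00116)

pH = 2.94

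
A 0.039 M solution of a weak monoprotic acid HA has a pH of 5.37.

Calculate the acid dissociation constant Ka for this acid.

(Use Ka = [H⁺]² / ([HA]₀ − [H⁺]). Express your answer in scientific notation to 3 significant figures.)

[H⁺] = 10^(−pH) = 10^(−5.37) = 4.266e-06 M. For HA ⇌ H⁺ + A⁻, Ka = [H⁺][A⁻]/[HA] = [H⁺]² / ([HA]₀ − [H⁺]) = (4.266e-06)² / (0.039 − 4.266e-06) = 4.67e-10.

K_a = 4.67e-10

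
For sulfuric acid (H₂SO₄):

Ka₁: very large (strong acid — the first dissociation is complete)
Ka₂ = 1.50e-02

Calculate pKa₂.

pKa₂ = -log(Ka₂) = -log(1.50e-02) = 1.82.

pK_{a2} = 1.82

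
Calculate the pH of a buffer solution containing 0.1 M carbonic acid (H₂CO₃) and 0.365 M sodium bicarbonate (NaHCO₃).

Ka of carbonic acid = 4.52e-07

pKa = -log(4.52e-07) = 6.34. pH = pKa + log([A⁻]/[HA]) = 6.34 + log(0.365/0.1)

pH = 6.91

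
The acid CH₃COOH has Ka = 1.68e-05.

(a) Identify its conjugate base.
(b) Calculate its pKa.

(a) The conjugate base is formed by removing one H⁺ from CH₃COOH, giving CH₃COO⁻. (b) pKa = -log(Ka) = -log(1.68e-05) = 4.77.

Conjugate base: CH₃COO⁻; pK_a = 4.77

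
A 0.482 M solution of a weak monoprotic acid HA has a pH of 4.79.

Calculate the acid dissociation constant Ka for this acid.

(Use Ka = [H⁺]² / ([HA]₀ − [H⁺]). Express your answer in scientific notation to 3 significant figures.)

[H⁺] = 10^(−pH) = 10^(−4.79) = 1.622e-05 M. For HA ⇌ H⁺ + A⁻, Ka = [H⁺][A⁻]/[HA] = [H⁺]² / ([HA]₀ − [H⁺]) = (1.622e-05)² / (0.482 − 1.622e-05) = 5.46e-10.

K_a = 5.46e-10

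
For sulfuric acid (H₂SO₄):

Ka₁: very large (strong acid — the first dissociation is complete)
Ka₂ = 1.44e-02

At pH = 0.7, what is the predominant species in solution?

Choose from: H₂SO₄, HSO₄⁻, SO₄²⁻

The first dissociation is complete, so H₂SO₄ itself is never the predominant species in water; pKa₂ = -log(1.44e-02) = 1.84. For a polyprotic acid the predominant species crosses at each pKa: below pKa_n the protonated form dominates, above it the deprotonated form does. At pH = 0.7, the predominant species is HSO₄⁻.

HSO₄⁻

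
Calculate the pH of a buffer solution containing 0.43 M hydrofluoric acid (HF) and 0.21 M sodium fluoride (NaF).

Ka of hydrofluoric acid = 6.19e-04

pKa = -log(6.19e-04) = 3.21. pH = pKa + log([A⁻]/[HA]) = 3.21 + log(0.21/0.43)

pH = 2.90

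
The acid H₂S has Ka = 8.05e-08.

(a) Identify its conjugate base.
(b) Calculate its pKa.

(a) The conjugate base is formed by removing one H⁺ from H₂S, giving HS⁻. (b) pKa = -log(Ka) = -log(8.05e-08) = 7.09.

Conjugate base: HS⁻; pK_a = 7.09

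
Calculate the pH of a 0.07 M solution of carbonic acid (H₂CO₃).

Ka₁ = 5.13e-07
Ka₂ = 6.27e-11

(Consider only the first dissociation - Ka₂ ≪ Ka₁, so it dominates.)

First dissociation dominates. From Ka₁ = [H⁺][HA⁻]/[H₂A], x² + Ka₁·x − Ka₁·C = 0 with C = 0.07 M and Ka₁ = 5.13e-07. Solving: [H⁺] = (−Ka₁ + √(Ka₁² + 4·Ka₁·C)) / 2 = 1.8924e-04 M. pH = -log(1.8924e-04) = 3.72.

pH = 3.72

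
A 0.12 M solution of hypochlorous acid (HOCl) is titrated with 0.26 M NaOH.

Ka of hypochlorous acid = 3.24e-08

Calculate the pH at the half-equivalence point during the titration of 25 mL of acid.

At half-equivalence [HA] = [A⁻], so Henderson-Hasselbalch gives pH = pKa = -log(3.24e-08) = 7.49.

pH = pKa = 7.49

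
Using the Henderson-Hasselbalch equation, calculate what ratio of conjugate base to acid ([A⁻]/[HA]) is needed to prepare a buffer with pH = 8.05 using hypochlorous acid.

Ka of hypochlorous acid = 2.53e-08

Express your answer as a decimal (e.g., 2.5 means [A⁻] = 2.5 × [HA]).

pKa = -log(2.53e-08) = 7.5969. pH = pKa + log([A⁻]/[HA]), so log([A⁻]/[HA]) = pH − pKa = 8.05 − 7.5969 = 0.4531. [A⁻]/[HA] = 10^(0.4531) = 2.84

[A⁻]/[HA] = 2.84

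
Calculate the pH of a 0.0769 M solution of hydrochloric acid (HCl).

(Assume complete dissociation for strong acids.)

[H⁺] = 0.0769 M for strong acid. pH = -log[H⁺] = -log(0.0769)

pH = 1.11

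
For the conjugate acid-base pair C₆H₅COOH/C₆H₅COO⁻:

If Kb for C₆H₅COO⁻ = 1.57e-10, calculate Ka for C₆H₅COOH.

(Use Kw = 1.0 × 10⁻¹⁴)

For a conjugate pair Ka × Kb = Kw, so Ka = Kw/Kb = 1.0 × 10⁻¹⁴ / 1.57e-10 = 6.37e-05.

K_a = 6.37e-05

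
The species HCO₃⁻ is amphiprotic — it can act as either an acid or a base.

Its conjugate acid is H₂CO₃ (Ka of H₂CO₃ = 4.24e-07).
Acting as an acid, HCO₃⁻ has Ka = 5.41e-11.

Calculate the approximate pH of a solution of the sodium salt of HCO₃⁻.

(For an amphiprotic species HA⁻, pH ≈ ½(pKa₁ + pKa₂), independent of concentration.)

pKa₁ = -log(4.24e-07) = 6.37; pKa₂ = -log(5.41e-11) = 10.27. For an amphiprotic species, pH ≈ ½(pKa₁ + pKa₂) = ½(6.37 + 10.27) = 8.32.

pH = 8.32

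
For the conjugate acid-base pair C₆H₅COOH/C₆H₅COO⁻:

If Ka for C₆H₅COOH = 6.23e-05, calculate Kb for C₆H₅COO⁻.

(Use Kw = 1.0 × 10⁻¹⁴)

For a conjugate pair Ka × Kb = Kw, so Kb = Kw/Ka = 1.0 × 10⁻¹⁴ / 6.23e-05 = 1.61e-10.

K_b = 1.61e-10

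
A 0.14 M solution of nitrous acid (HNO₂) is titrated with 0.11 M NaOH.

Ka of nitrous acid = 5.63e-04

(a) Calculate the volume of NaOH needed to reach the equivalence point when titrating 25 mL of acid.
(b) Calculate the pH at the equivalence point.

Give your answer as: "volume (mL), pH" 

moles acid = 0.14 × 25/1000 = 0.0035 mol; V_base = moles/0.11 × 1000 = 31.8 mL. At equivalence only the conjugate base is present: [A⁻] = 0.0035/0.057 = 6.1600e-02 M. Kb = Kw/Ka = 1.78e-11; [OH⁻] = √(Kb × [A⁻]) = 1.0460e-06; pOH = 5.98; pH = 14 - pOH = 8.02.

V = 31.8 mL, pH = 8.02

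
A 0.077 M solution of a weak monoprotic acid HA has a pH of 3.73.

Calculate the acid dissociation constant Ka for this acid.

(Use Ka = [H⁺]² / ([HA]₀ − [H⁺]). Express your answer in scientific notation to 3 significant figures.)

[H⁺] = 10^(−pH) = 10^(−3.73) = 1.862e-04 M. For HA ⇌ H⁺ + A⁻, Ka = [H⁺][A⁻]/[HA] = [H⁺]² / ([HA]₀ − [H⁺]) = (1.862e-04)² / (0.077 − 1.862e-04) = 4.51e-07.

K_a = 4.51e-07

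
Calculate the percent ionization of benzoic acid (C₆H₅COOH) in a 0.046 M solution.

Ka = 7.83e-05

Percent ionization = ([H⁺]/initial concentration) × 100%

Using Ka equilibrium: x² + Ka×x - Ka×C = 0. Solving: [H⁺] = 1.8591e-03. Percent = (1.8591e-03/0.046) × 100

Percent ionization = 4.04%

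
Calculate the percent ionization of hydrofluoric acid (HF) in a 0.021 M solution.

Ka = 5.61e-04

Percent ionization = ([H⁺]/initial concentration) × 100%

Using Ka equilibrium: x² + Ka×x - Ka×C = 0. Solving: [H⁺] = 3.1633e-03. Percent = (3.1633e-03/0.021) × 100

Percent ionization = 15.1%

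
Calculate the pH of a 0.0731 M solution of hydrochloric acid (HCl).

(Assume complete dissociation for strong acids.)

[H⁺] = 0.0731 M for strong acid. pH = -log[H⁺] = -log(0.0731)

pH = 1.14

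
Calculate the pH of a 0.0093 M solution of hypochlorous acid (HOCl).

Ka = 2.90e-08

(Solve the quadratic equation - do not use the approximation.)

x² + Ka×x - Ka×C = 0. Using quadratic formula: [H⁺] = 1.6408e-05

pH = 4.78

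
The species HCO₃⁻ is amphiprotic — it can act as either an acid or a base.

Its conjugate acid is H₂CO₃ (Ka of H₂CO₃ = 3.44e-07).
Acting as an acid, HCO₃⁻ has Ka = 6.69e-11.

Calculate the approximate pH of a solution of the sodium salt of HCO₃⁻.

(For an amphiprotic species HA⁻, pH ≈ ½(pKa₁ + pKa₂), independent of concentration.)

pKa₁ = -log(3.44e-07) = 6.46; pKa₂ = -log(6.69e-11) = 10.17. For an amphiprotic species, pH ≈ ½(pKa₁ + pKa₂) = ½(6.46 + 10.17) = 8.32.

pH = 8.32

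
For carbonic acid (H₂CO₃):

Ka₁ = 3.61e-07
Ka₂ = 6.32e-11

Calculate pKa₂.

pKa₂ = -log(Ka₂) = -log(6.32e-11) = 10.20.

pK_{a2} = 10.20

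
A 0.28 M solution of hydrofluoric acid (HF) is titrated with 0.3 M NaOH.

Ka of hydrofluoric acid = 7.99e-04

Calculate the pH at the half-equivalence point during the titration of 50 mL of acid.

At half-equivalence [HA] = [A⁻], so Henderson-Hasselbalch gives pH = pKa = -log(7.99e-04) = 3.10.

pH = pKa = 3.10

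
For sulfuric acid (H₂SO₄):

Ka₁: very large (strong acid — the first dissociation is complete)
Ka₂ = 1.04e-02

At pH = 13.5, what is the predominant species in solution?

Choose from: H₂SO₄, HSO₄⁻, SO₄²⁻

The first dissociation is complete, so H₂SO₄ itself is never the predominant species in water; pKa₂ = -log(1.04e-02) = 1.98. For a polyprotic acid the predominant species crosses at each pKa: below pKa_n the protonated form dominates, above it the deprotonated form does. At pH = 13.5, the predominant species is SO₄²⁻.

SO₄²⁻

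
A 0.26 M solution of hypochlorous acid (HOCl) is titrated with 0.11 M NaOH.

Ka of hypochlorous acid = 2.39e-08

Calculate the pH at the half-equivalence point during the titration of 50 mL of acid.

At half-equivalence [HA] = [A⁻], so Henderson-Hasselbalch gives pH = pKa = -log(2.39e-08) = 7.62.

pH = pKa = 7.62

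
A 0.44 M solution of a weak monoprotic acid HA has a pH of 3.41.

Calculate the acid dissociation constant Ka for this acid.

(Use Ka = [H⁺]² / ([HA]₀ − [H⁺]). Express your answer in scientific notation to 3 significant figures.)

[H⁺] = 10^(−pH) = 10^(−3.41) = 3.890e-04 M. For HA ⇌ H⁺ + A⁻, Ka = [H⁺][A⁻]/[HA] = [H⁺]² / ([HA]₀ − [H⁺]) = (3.890e-04)² / (0.44 − 3.890e-04) = 3.44e-07.

K_a = 3.44e-07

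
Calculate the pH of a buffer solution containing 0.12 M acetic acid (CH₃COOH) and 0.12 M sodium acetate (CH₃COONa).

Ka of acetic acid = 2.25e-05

pKa = -log(2.25e-05) = 4.65. pH = pKa + log([A⁻]/[HA]) = 4.65 + log(0.12/0.12)

pH = 4.65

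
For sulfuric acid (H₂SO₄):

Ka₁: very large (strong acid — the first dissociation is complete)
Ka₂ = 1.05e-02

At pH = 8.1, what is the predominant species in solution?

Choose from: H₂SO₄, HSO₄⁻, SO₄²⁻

The first dissociation is complete, so H₂SO₄ itself is never the predominant species in water; pKa₂ = -log(1.05e-02) = 1.98. For a polyprotic acid the predominant species crosses at each pKa: below pKa_n the protonated form dominates, above it the deprotonated form does. At pH = 8.1, the predominant species is SO₄²⁻.

SO₄²⁻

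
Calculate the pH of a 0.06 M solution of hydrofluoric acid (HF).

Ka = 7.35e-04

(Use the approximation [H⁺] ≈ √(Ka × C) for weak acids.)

[H⁺] = √(Ka × C) = √(7.35e-04 × 0.06) = 6.6408e-03. pH = -log(6.6408e-03)

pH = 2.18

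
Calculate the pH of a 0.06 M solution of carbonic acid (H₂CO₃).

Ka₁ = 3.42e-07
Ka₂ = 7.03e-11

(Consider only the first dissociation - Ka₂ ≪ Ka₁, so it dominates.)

First dissociation dominates. From Ka₁ = [H⁺][HA⁻]/[H₂A], x² + Ka₁·x − Ka₁·C = 0 with C = 0.06 M and Ka₁ = 3.42e-07. Solving: [H⁺] = (−Ka₁ + √(Ka₁² + 4·Ka₁·C)) / 2 = 1.4308e-04 M. pH = -log(1.4308e-04) = 3.84.

pH = 3.84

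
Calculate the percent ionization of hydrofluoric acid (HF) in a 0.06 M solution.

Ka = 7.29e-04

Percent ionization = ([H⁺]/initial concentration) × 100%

Using Ka equilibrium: x² + Ka×x - Ka×C = 0. Solving: [H⁺] = 6.2592e-03. Percent = (6.2592e-03/0.06) × 100

Percent ionization = 10.4%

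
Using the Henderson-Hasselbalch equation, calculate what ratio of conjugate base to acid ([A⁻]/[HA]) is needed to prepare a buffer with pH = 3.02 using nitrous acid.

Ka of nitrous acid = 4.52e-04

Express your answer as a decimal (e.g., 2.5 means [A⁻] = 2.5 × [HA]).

pKa = -log(4.52e-04) = 3.3449. pH = pKa + log([A⁻]/[HA]), so log([A⁻]/[HA]) = pH − pKa = 3.02 − 3.3449 = -0.3249. [A⁻]/[HA] = 10^(-0.3249) = 0.473

[A⁻]/[HA] = 0.473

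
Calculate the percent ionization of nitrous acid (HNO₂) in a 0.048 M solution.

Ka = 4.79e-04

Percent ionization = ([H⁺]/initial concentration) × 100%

Using Ka equilibrium: x² + Ka×x - Ka×C = 0. Solving: [H⁺] = 4.5615e-03. Percent = (4.5615e-03/0.048) × 100

Percent ionization = 9.5%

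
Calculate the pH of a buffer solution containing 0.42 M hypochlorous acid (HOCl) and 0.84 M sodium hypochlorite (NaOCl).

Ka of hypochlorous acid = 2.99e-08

pKa = -log(2.99e-08) = 7.52. pH = pKa + log([A⁻]/[HA]) = 7.52 + log(0.84/0.42)

pH = 7.83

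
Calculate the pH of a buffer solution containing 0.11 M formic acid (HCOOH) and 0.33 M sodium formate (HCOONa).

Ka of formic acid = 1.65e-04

pKa = -log(1.65e-04) = 3.78. pH = pKa + log([A⁻]/[HA]) = 3.78 + log(0.33/0.11)

pH = 4.26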